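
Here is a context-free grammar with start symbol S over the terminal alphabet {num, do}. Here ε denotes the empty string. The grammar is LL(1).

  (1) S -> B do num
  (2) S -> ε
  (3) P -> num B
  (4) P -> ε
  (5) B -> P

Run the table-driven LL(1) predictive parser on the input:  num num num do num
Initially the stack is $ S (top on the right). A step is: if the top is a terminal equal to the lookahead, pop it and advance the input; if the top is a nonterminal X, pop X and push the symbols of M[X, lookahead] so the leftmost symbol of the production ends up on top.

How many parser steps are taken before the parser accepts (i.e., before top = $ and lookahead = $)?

14

step 1: stack=$ S  input=num num num do num $  — expand S -> B do num
step 2: stack=$ num do B  input=num num num do num $  — expand B -> P
step 3: stack=$ num do P  input=num num num do num $  — expand P -> num B
step 4: stack=$ num do B num  input=num num num do num $  — match num
step 5: stack=$ num do B  input=num num do num $  — expand B -> P
step 6: stack=$ num do P  input=num num do num $  — expand P -> num B
step 7: stack=$ num do B num  input=num num do num $  — match num
step 8: stack=$ num do B  input=num do num $  — expand B -> P
step 9: stack=$ num do P  input=num do num $  — expand P -> num B
step 10: stack=$ num do B num  input=num do num $  — match num
step 11: stack=$ num do B  input=do num $  — expand B -> P
step 12: stack=$ num do P  input=do num $  — expand P -> ε
step 13: stack=$ num do  input=do num $  — match do
step 14: stack=$ num  input=num $  — match num
Accept reached after 14 steps.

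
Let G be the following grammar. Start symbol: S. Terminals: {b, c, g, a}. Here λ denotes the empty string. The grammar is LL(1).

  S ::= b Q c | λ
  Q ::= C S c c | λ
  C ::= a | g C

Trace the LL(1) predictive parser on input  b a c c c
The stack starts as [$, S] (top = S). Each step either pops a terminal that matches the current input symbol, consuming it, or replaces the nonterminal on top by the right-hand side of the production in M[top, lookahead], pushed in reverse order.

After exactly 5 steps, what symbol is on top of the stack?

S

step 1: stack=$ S  input=b a c c c $  — expand S ::= b Q c
step 2: stack=$ c Q b  input=b a c c c $  — match b
step 3: stack=$ c Q  input=a c c c $  — expand Q ::= C S c c
step 4: stack=$ c c c S C  input=a c c c $  — expand C ::= a
step 5: stack=$ c c c S a  input=a c c c $  — match a
Stack after step 5: $ c c c S (top = S).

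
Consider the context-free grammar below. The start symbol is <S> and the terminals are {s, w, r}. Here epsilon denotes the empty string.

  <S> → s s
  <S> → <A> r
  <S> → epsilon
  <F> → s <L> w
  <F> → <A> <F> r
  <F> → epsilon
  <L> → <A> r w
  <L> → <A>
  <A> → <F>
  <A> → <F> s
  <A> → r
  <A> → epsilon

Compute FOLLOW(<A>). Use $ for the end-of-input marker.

{r, s, w}

FIRST(<S>) = {epsilon, r, s}  (via <A> r)
FIRST(<F>) = {epsilon, r, s}  (via <A> <F> r)
FIRST(<A>) = {epsilon, r, s}  (via <F>, <F> s)
FIRST(<L>) = {epsilon, r, s}  (via <A> r w, <A>)
FOLLOW(<S>) includes $ since <S> is the start symbol.
FOLLOW(<S>): <S> appears on no right-hand side. Thus FOLLOW(<S>) = {$}.
FOLLOW(<L>): in <F>→s <L> w, <L> is followed by w with FIRST {w}. Thus FOLLOW(<L>) = {w}.
FOLLOW(<A>): in <S>→<A> r, <A> is followed by r with FIRST {r}; in <F>→<A> <F> r, <A> is followed by <F> r with FIRST {r, s}; in <L>→<A> r w, <A> is followed by r w with FIRST {r}; in <L>→<A>, the suffix after <A> is empty, so FOLLOW(<A>) ⊇ FOLLOW(<L>) = {w}. Thus FOLLOW(<A>) = {r, s, w}.
FOLLOW(<F>): in <F>→<A> <F> r, <F> is followed by r with FIRST {r}; in <A>→<F>, the suffix after <F> is empty, so FOLLOW(<F>) ⊇ FOLLOW(<A>) = {r, s, w}; in <A>→<F> s, <F> is followed by s with FIRST {s}. Thus FOLLOW(<F>) = {r, s, w}.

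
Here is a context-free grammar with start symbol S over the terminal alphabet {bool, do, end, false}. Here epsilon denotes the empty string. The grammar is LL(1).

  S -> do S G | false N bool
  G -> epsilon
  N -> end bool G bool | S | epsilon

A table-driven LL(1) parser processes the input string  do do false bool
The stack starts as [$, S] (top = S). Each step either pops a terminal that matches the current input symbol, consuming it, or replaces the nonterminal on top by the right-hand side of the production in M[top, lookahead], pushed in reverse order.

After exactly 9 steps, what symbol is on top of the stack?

step 1: stack=$ S  input=do do false bool $  — expand S -> do S G
step 2: stack=$ G S do  input=do do false bool $  — match do
step 3: stack=$ G S  input=do false bool $  — expand S -> do S G
step 4: stack=$ G G S do  input=do false bool $  — match do
step 5: stack=$ G G S  input=false bool $  — expand S -> false N bool
step 6: stack=$ G G bool N false  input=false bool $  — match false
step 7: stack=$ G G bool N  input=bool $  — expand N -> epsilon
step 8: stack=$ G G bool  input=bool $  — match bool
step 9: stack=$ G G  input=$  — expand G -> epsilon
Stack after step 9: $ G (top = G).

G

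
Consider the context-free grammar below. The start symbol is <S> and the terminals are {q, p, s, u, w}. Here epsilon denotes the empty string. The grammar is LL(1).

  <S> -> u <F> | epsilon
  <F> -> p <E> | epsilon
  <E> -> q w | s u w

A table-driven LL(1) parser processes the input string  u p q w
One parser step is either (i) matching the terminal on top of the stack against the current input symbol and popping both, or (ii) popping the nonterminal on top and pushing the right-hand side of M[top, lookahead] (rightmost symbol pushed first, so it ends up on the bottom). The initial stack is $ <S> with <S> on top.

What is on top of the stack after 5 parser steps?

q

step 1: stack=$ <S>  input=u p q w $  — expand <S> -> u <F>
step 2: stack=$ <F> u  input=u p q w $  — match u
step 3: stack=$ <F>  input=p q w $  — expand <F> -> p <E>
step 4: stack=$ <E> p  input=p q w $  — match p
step 5: stack=$ <E>  input=q w $  — expand <E> -> q w
Stack after step 5: $ w q (top = q).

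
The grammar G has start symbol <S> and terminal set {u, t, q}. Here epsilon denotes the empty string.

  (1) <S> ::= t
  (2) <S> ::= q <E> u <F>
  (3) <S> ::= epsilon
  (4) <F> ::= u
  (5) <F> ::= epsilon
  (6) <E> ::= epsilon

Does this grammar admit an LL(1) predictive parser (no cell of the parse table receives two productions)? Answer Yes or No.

FIRST(<S>) = {epsilon, q, t}
FIRST(<F>) = {epsilon, u}
FIRST(<E>) = {epsilon}
FOLLOW(<S>) = {$}
FOLLOW(<F>) = {$}
FOLLOW(<E>) = {u}
Each cell of M receives at most one production.

Yes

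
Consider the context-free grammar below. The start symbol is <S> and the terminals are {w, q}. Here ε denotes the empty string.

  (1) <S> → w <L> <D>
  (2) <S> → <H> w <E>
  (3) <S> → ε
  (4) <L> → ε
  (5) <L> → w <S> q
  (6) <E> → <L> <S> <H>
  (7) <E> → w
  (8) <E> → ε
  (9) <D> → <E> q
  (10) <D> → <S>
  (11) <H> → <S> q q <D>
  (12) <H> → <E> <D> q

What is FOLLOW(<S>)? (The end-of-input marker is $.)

{$, q, w}

FIRST(<L>): from <L>→ε we get {ε}; from <L>→w <S> q we get {w}. So FIRST(<L>) = {ε, w}.
FIRST(<S>): from <S>→w <L> <D> we get {w}; from <S>→<H> w <E> we get {q, w}; from <S>→ε we get {ε}. So FIRST(<S>) = {ε, q, w}.
FIRST(<E>): from <E>→<L> <S> <H> we get {q, w}; from <E>→w we get {w}; from <E>→ε we get {ε}. So FIRST(<E>) = {ε, q, w}.
FIRST(<D>): from <D>→<E> q we get {q, w}; from <D>→<S> we get {ε, q, w}. So FIRST(<D>) = {ε, q, w}.
FIRST(<H>): from <H>→<S> q q <D> we get {q, w}; from <H>→<E> <D> q we get {q, w}. So FIRST(<H>) = {q, w}.
FOLLOW(<S>) includes $ since <S> is the start symbol.
FOLLOW(<S>): in <L>→w <S> q, <S> is followed by q with FIRST {q}; in <E>→<L> <S> <H>, <S> is followed by <H> with FIRST {q, w}; in <D>→<S>, the suffix after <S> is empty, so FOLLOW(<S>) ⊇ FOLLOW(<D>) = {$, q, w}; in <H>→<S> q q <D>, <S> is followed by q q <D> with FIRST {q}. Thus FOLLOW(<S>) = {$, q, w}.
FOLLOW(<L>): in <S>→w <L> <D>, <L> is followed by <D> with FIRST {ε, q, w}; in <S>→w <L> <D>, the suffix after <L> is nullable, so FOLLOW(<L>) ⊇ FOLLOW(<S>) = {$, q, w}; in <E>→<L> <S> <H>, <L> is followed by <S> <H> with FIRST {q, w}. Thus FOLLOW(<L>) = {$, q, w}.
FOLLOW(<E>): in <S>→<H> w <E>, the suffix after <E> is empty, so FOLLOW(<E>) ⊇ FOLLOW(<S>) = {$, q, w}; in <D>→<E> q, <E> is followed by q with FIRST {q}; in <H>→<E> <D> q, <E> is followed by <D> q with FIRST {q, w}. Thus FOLLOW(<E>) = {$, q, w}.
FOLLOW(<H>): in <S>→<H> w <E>, <H> is followed by w <E> with FIRST {w}; in <E>→<L> <S> <H>, the suffix after <H> is empty, so FOLLOW(<H>) ⊇ FOLLOW(<E>) = {$, q, w}. Thus FOLLOW(<H>) = {$, q, w}.
FOLLOW(<D>): in <S>→w <L> <D>, the suffix after <D> is empty, so FOLLOW(<D>) ⊇ FOLLOW(<S>) = {$, q, w}; in <H>→<S> q q <D>, the suffix after <D> is empty, so FOLLOW(<D>) ⊇ FOLLOW(<H>) = {$, q, w}; in <H>→<E> <D> q, <D> is followed by q with FIRST {q}. Thus FOLLOW(<D>) = {$, q, w}.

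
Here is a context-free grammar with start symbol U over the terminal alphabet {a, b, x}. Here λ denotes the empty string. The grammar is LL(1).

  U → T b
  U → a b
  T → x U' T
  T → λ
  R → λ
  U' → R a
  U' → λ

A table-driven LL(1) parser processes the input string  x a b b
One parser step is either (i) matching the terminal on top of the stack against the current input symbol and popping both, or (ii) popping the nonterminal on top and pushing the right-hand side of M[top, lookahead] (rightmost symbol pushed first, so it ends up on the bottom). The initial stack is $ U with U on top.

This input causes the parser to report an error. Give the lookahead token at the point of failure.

     Stack       Input      Action
  1  $ U         x a b b $  expand U → T b
  2  $ b T       x a b b $  expand T → x U' T
  3  $ b T U' x  x a b b $  match x
  4  $ b T U'    a b b $    expand U' → R a
  5  $ b T a R   a b b $    expand R → λ
  6  $ b T a     a b b $    match a
  7  $ b T       b b $      expand T → λ
  8  $ b         b b $      match b
  9  $           b $        error: stack empty but input remains

b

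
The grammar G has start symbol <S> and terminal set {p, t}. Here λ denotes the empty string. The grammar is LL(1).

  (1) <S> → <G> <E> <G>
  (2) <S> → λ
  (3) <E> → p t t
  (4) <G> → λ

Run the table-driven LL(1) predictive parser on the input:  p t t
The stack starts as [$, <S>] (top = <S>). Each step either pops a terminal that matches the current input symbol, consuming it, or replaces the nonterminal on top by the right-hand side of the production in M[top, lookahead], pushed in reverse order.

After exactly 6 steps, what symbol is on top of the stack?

<G>

step 1: stack=$ <S>  input=p t t $  — expand <S> → <G> <E> <G>
step 2: stack=$ <G> <E> <G>  input=p t t $  — expand <G> → λ
step 3: stack=$ <G> <E>  input=p t t $  — expand <E> → p t t
step 4: stack=$ <G> t t p  input=p t t $  — match p
step 5: stack=$ <G> t t  input=t t $  — match t
step 6: stack=$ <G> t  input=t $  — match t
Stack after step 6: $ <G> (top = <G>).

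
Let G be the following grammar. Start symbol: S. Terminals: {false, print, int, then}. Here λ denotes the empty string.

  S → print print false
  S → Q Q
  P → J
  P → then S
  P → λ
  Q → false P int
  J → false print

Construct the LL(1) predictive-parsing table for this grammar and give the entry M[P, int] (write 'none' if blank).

FIRST(Q): from Q→false P int we get {false}. So FIRST(Q) = {false}.
FIRST(J): from J→false print we get {false}. So FIRST(J) = {false}.
FIRST(S): from S→print print false we get {print}; from S→Q Q we get {false}. So FIRST(S) = {false, print}.
FIRST(P): from P→J we get {false}; from P→then S we get {then}; from P→λ we get {λ}. So FIRST(P) = {λ, false, then}.
FOLLOW(S) includes $ since S is the start symbol.
FOLLOW(P): in Q→false P int, P is followed by int with FIRST {int}. Thus FOLLOW(P) = {int}.
For P → J: FIRST(J) = {false}, so it goes in M[P, t] for t ∈ {false}.
For P → then S: FIRST(then S) = {then}, so it goes in M[P, t] for t ∈ {then}.
For P → λ: FIRST(λ) = {λ}, so it goes in M[P, t] for t ∈ {}; since λ ∈ FIRST, also for every t ∈ FOLLOW(P) = {int}.

P → λ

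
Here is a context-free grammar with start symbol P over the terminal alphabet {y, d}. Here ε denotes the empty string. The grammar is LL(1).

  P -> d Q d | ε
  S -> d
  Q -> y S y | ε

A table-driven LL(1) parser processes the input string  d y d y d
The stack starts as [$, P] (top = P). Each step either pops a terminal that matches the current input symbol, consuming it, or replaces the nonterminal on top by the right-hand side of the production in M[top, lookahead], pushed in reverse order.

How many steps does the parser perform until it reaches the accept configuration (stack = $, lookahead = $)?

step 1: stack=$ P  input=d y d y d $  — expand P -> d Q d
step 2: stack=$ d Q d  input=d y d y d $  — match d
step 3: stack=$ d Q  input=y d y d $  — expand Q -> y S y
step 4: stack=$ d y S y  input=y d y d $  — match y
step 5: stack=$ d y S  input=d y d $  — expand S -> d
step 6: stack=$ d y d  input=d y d $  — match d
step 7: stack=$ d y  input=y d $  — match y
step 8: stack=$ d  input=d $  — match d
Accept reached after 8 steps.

8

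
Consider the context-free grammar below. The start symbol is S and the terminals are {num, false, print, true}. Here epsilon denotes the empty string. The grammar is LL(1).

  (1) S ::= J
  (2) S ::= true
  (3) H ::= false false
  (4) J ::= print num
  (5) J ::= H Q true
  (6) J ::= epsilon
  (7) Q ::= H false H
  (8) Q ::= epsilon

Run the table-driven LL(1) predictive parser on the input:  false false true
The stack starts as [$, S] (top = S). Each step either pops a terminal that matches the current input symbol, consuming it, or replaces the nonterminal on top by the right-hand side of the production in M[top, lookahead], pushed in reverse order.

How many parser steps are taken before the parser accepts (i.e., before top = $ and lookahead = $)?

step 1: stack=$ S  input=false false true $  — expand S ::= J
step 2: stack=$ J  input=false false true $  — expand J ::= H Q true
step 3: stack=$ true Q H  input=false false true $  — expand H ::= false false
step 4: stack=$ true Q false false  input=false false true $  — match false
step 5: stack=$ true Q false  input=false true $  — match false
step 6: stack=$ true Q  input=true $  — expand Q ::= epsilon
step 7: stack=$ true  input=true $  — match true
Accept reached after 7 steps.

7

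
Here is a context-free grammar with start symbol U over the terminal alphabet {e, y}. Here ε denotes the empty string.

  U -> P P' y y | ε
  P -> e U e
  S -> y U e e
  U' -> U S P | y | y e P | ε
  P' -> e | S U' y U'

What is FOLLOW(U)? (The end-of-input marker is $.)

{$, e, y}

FIRST(P): from P->e U e we get {e}. So FIRST(P) = {e}.
FIRST(S): from S->y U e e we get {y}. So FIRST(S) = {y}.
FIRST(U): from U->P P' y y we get {e}; from U->ε we get {ε}. So FIRST(U) = {ε, e}.
FIRST(P'): from P'->e we get {e}; from P'->S U' y U' we get {y}. So FIRST(P') = {e, y}.
FIRST(U'): from U'->U S P we get {e, y}; from U'->y we get {y}; from U'->y e P we get {y}; from U'->ε we get {ε}. So FIRST(U') = {ε, e, y}.
FOLLOW(U) includes $ since U is the start symbol.
FOLLOW(U): in P->e U e, U is followed by e with FIRST {e}; in S->y U e e, U is followed by e e with FIRST {e}; in U'->U S P, U is followed by S P with FIRST {y}. Thus FOLLOW(U) = {$, e, y}.
FOLLOW(S): in U'->U S P, S is followed by P with FIRST {e}; in P'->S U' y U', S is followed by U' y U' with FIRST {e, y}. Thus FOLLOW(S) = {e, y}.
FOLLOW(P'): in U->P P' y y, P' is followed by y y with FIRST {y}. Thus FOLLOW(P') = {y}.
FOLLOW(U'): in P'->S U' y U' (occurrence 1), U' is followed by y U' with FIRST {y}; in P'->S U' y U' (occurrence 2), the suffix after U' is empty, so FOLLOW(U') ⊇ FOLLOW(P') = {y}. Thus FOLLOW(U') = {y}.
FOLLOW(P): in U->P P' y y, P is followed by P' y y with FIRST {e, y}; in U'->U S P, the suffix after P is empty, so FOLLOW(P) ⊇ FOLLOW(U') = {y}; in U'->y e P, the suffix after P is empty, so FOLLOW(P) ⊇ FOLLOW(U') = {y}. Thus FOLLOW(P) = {e, y}.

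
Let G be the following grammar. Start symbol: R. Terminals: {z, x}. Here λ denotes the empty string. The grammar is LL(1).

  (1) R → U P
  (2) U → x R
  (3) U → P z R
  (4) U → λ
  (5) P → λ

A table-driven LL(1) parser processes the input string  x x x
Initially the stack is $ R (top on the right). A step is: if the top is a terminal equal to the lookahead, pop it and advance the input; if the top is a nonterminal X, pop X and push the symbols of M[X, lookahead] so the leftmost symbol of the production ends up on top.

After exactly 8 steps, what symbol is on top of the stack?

     Stack      Input    Action
  1  $ R        x x x $  expand R → U P
  2  $ P U      x x x $  expand U → x R
  3  $ P R x    x x x $  match x
  4  $ P R      x x $    expand R → U P
  5  $ P P U    x x $    expand U → x R
  6  $ P P R x  x x $    match x
  7  $ P P R    x $      expand R → U P
  8  $ P P P U  x $      expand U → x R
Stack after step 8: $ P P P R x (top = x).

x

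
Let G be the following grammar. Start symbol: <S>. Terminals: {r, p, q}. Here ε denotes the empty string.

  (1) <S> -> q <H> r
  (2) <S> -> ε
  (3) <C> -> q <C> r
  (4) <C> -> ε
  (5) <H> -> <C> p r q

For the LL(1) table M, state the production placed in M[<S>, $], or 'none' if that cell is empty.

FIRST(<S>): from <S>->q <H> r we get {q}; from <S>->ε we get {ε}. So FIRST(<S>) = {ε, q}.
FIRST(<C>): from <C>->q <C> r we get {q}; from <C>->ε we get {ε}. So FIRST(<C>) = {ε, q}.
FIRST(<H>): from <H>-><C> p r q we get {p, q}. So FIRST(<H>) = {p, q}.
FOLLOW(<S>) includes $ since <S> is the start symbol.
FOLLOW(<S>): <S> appears on no right-hand side. Thus FOLLOW(<S>) = {$}.
For <S> -> q <H> r: FIRST(q <H> r) = {q}, so it goes in M[<S>, t] for t ∈ {q}.
For <S> -> ε: FIRST(ε) = {ε}, so it goes in M[<S>, t] for t ∈ {}; since ε ∈ FIRST, also for every t ∈ FOLLOW(<S>) = {$}.

<S> -> ε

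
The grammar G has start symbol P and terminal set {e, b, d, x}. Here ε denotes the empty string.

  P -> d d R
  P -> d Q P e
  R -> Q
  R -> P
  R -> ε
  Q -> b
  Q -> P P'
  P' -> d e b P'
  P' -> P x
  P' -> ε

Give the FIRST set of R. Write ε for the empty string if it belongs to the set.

FIRST(P): from P->d d R we get {d}; from P->d Q P e we get {d}. So FIRST(P) = {d}.
FIRST(Q): from Q->b we get {b}; from Q->P P' we get {d}. So FIRST(Q) = {b, d}.
FIRST(P'): from P'->d e b P' we get {d}; from P'->P x we get {d}; from P'->ε we get {ε}. So FIRST(P') = {ε, d}.
FIRST(R): from R->Q we get {b, d}; from R->P we get {d}; from R->ε we get {ε}. So FIRST(R) = {ε, b, d}.

{ε, b, d}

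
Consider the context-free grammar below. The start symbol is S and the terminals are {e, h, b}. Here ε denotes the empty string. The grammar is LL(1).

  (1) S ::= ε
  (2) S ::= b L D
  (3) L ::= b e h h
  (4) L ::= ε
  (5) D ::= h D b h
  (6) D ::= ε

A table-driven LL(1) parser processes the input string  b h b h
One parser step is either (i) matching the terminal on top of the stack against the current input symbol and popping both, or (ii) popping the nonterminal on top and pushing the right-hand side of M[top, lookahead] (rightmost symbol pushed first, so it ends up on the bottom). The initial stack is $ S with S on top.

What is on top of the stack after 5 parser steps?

step 1: stack=$ S  input=b h b h $  — expand S ::= b L D
step 2: stack=$ D L b  input=b h b h $  — match b
step 3: stack=$ D L  input=h b h $  — expand L ::= ε
step 4: stack=$ D  input=h b h $  — expand D ::= h D b h
step 5: stack=$ h b D h  input=h b h $  — match h
Stack after step 5: $ h b D (top = D).

D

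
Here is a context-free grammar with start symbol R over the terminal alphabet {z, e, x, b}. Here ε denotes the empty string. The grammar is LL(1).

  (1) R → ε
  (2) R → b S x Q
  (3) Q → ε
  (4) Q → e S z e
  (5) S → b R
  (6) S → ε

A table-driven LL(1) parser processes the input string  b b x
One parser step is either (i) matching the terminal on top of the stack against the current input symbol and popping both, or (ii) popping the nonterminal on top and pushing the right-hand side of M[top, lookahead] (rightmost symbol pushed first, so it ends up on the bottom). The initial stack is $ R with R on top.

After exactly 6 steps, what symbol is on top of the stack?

     Stack      Input    Action
  1  $ R        b b x $  expand R → b S x Q
  2  $ Q x S b  b b x $  match b
  3  $ Q x S    b x $    expand S → b R
  4  $ Q x R b  b x $    match b
  5  $ Q x R    x $      expand R → ε
  6  $ Q x      x $      match x
Stack after step 6: $ Q (top = Q).

Q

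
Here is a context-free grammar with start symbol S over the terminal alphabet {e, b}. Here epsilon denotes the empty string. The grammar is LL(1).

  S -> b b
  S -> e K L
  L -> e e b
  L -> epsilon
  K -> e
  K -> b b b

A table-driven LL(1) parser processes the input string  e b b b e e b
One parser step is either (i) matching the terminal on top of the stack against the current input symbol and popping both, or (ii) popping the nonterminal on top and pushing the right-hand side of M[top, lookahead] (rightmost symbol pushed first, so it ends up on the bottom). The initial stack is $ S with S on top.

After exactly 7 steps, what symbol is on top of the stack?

     Stack      Input            Action
  1  $ S        e b b b e e b $  expand S -> e K L
  2  $ L K e    e b b b e e b $  match e
  3  $ L K      b b b e e b $    expand K -> b b b
  4  $ L b b b  b b b e e b $    match b
  5  $ L b b    b b e e b $      match b
  6  $ L b      b e e b $        match b
  7  $ L        e e b $          expand L -> e e b
Stack after step 7: $ b e e (top = e).

e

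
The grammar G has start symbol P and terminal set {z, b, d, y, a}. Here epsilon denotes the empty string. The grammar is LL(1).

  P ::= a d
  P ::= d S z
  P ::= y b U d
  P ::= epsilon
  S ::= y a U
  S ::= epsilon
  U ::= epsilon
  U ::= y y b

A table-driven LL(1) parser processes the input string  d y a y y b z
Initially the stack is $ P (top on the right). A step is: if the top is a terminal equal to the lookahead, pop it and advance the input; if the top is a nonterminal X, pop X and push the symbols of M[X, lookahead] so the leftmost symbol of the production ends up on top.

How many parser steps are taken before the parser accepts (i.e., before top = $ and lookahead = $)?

      Stack      Input            Action
   1  $ P        d y a y y b z $  expand P ::= d S z
   2  $ z S d    d y a y y b z $  match d
   3  $ z S      y a y y b z $    expand S ::= y a U
   4  $ z U a y  y a y y b z $    match y
   5  $ z U a    a y y b z $      match a
   6  $ z U      y y b z $        expand U ::= y y b
   7  $ z b y y  y y b z $        match y
   8  $ z b y    y b z $          match y
   9  $ z b      b z $            match b
  10  $ z        z $              match z
Accept reached after 10 steps.

10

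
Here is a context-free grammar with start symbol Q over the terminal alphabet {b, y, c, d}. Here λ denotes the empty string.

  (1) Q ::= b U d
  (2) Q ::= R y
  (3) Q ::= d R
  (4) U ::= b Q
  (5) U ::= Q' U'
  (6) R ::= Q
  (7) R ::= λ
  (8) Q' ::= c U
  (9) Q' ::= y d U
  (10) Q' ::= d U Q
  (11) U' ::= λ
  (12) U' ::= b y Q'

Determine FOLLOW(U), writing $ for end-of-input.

{b, d, y}

FIRST(Q'): from Q'::=c U we get {c}; from Q'::=y d U we get {y}; from Q'::=d U Q we get {d}. So FIRST(Q') = {c, d, y}.
FIRST(U'): from U'::=λ we get {λ}; from U'::=b y Q' we get {b}. So FIRST(U') = {λ, b}.
FIRST(U): from U::=b Q we get {b}; from U::=Q' U' we get {c, d, y}. So FIRST(U) = {b, c, d, y}.
FIRST(Q): from Q::=b U d we get {b}; from Q::=R y we get {b, d, y}; from Q::=d R we get {d}. So FIRST(Q) = {b, d, y}.
FIRST(R): from R::=Q we get {b, d, y}; from R::=λ we get {λ}. So FIRST(R) = {λ, b, d, y}.
FOLLOW(Q) includes $ since Q is the start symbol.
FOLLOW(Q): in U::=b Q, the suffix after Q is empty, so FOLLOW(Q) ⊇ FOLLOW(U) = {b, d, y}; in R::=Q, the suffix after Q is empty, so FOLLOW(Q) ⊇ FOLLOW(R) = {$, b, d, y}; in Q'::=d U Q, the suffix after Q is empty, so FOLLOW(Q) ⊇ FOLLOW(Q') = {b, d, y}. Thus FOLLOW(Q) = {$, b, d, y}.
FOLLOW(R): in Q::=R y, R is followed by y with FIRST {y}; in Q::=d R, the suffix after R is empty, so FOLLOW(R) ⊇ FOLLOW(Q) = {$, b, d, y}. Thus FOLLOW(R) = {$, b, d, y}.
FOLLOW(U): in Q::=b U d, U is followed by d with FIRST {d}; in Q'::=c U, the suffix after U is empty, so FOLLOW(U) ⊇ FOLLOW(Q') = {b, d, y}; in Q'::=y d U, the suffix after U is empty, so FOLLOW(U) ⊇ FOLLOW(Q') = {b, d, y}; in Q'::=d U Q, U is followed by Q with FIRST {b, d, y}. Thus FOLLOW(U) = {b, d, y}.
FOLLOW(U'): in U::=Q' U', the suffix after U' is empty, so FOLLOW(U') ⊇ FOLLOW(U) = {b, d, y}. Thus FOLLOW(U') = {b, d, y}.
FOLLOW(Q'): in U::=Q' U', Q' is followed by U' with FIRST {λ, b}; in U::=Q' U', the suffix after Q' is nullable, so FOLLOW(Q') ⊇ FOLLOW(U) = {b, d, y}; in U'::=b y Q', the suffix after Q' is empty, so FOLLOW(Q') ⊇ FOLLOW(U') = {b, d, y}. Thus FOLLOW(Q') = {b, d, y}.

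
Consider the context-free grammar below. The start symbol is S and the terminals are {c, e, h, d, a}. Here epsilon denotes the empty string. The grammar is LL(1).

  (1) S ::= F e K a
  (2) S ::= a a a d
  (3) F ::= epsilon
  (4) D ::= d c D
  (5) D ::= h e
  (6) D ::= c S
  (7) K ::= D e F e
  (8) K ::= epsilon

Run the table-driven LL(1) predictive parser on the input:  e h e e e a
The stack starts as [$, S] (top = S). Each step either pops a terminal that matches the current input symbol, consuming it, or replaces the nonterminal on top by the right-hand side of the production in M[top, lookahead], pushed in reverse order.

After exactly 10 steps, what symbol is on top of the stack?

a

step 1: stack=$ S  input=e h e e e a $  — expand S ::= F e K a
step 2: stack=$ a K e F  input=e h e e e a $  — expand F ::= epsilon
step 3: stack=$ a K e  input=e h e e e a $  — match e
step 4: stack=$ a K  input=h e e e a $  — expand K ::= D e F e
step 5: stack=$ a e F e D  input=h e e e a $  — expand D ::= h e
step 6: stack=$ a e F e e h  input=h e e e a $  — match h
step 7: stack=$ a e F e e  input=e e e a $  — match e
step 8: stack=$ a e F e  input=e e a $  — match e
step 9: stack=$ a e F  input=e a $  — expand F ::= epsilon
step 10: stack=$ a e  input=e a $  — match e
Stack after step 10: $ a (top = a).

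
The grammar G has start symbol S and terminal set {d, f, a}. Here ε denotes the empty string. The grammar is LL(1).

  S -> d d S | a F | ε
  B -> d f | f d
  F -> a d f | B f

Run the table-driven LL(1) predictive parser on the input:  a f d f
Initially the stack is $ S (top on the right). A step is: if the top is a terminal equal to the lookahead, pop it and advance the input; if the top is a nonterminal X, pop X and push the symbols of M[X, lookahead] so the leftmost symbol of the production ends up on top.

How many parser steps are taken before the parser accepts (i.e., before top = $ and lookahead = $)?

step 1: stack=$ S  input=a f d f $  — expand S -> a F
step 2: stack=$ F a  input=a f d f $  — match a
step 3: stack=$ F  input=f d f $  — expand F -> B f
step 4: stack=$ f B  input=f d f $  — expand B -> f d
step 5: stack=$ f d f  input=f d f $  — match f
step 6: stack=$ f d  input=d f $  — match d
step 7: stack=$ f  input=f $  — match f
Accept reached after 7 steps.

7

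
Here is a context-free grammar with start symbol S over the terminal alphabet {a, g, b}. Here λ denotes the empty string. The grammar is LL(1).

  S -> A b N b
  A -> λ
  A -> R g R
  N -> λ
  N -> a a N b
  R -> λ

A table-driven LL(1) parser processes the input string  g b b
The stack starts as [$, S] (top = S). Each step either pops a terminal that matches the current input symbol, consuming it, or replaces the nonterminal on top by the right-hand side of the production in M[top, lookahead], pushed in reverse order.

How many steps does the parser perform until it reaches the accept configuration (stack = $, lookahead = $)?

8

step 1: stack=$ S  input=g b b $  — expand S -> A b N b
step 2: stack=$ b N b A  input=g b b $  — expand A -> R g R
step 3: stack=$ b N b R g R  input=g b b $  — expand R -> λ
step 4: stack=$ b N b R g  input=g b b $  — match g
step 5: stack=$ b N b R  input=b b $  — expand R -> λ
step 6: stack=$ b N b  input=b b $  — match b
step 7: stack=$ b N  input=b $  — expand N -> λ
step 8: stack=$ b  input=b $  — match b
Accept reached after 8 steps.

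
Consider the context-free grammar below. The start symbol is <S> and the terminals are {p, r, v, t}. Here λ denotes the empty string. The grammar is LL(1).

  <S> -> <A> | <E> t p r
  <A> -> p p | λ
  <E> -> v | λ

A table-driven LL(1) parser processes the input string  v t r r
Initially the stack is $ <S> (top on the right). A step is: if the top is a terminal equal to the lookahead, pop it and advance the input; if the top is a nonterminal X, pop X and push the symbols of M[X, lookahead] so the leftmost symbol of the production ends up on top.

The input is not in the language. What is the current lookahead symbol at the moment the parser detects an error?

r

     Stack        Input      Action
  1  $ <S>        v t r r $  expand <S> -> <E> t p r
  2  $ r p t <E>  v t r r $  expand <E> -> v
  3  $ r p t v    v t r r $  match v
  4  $ r p t      t r r $    match t
  5  $ r p        r r $      error: top is terminal p but lookahead is r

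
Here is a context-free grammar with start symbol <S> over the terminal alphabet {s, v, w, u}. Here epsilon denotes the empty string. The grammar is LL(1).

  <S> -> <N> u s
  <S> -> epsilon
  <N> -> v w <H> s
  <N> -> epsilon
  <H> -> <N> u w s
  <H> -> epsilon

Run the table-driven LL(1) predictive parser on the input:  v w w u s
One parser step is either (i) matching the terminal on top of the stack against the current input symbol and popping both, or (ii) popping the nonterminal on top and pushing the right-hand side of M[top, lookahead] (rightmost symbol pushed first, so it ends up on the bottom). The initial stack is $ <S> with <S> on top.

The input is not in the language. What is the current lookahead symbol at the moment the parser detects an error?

w

     Stack            Input        Action
  1  $ <S>            v w w u s $  expand <S> -> <N> u s
  2  $ s u <N>        v w w u s $  expand <N> -> v w <H> s
  3  $ s u s <H> w v  v w w u s $  match v
  4  $ s u s <H> w    w w u s $    match w
  5  $ s u s <H>      w u s $      error: M[<H>, w] is empty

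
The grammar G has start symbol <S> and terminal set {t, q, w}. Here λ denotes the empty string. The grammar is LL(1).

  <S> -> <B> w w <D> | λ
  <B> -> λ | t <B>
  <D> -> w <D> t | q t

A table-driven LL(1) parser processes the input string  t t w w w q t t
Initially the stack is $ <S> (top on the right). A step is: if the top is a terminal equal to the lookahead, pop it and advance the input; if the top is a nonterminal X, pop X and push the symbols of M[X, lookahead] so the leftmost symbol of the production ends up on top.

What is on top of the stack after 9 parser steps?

     Stack            Input              Action
  1  $ <S>            t t w w w q t t $  expand <S> -> <B> w w <D>
  2  $ <D> w w <B>    t t w w w q t t $  expand <B> -> t <B>
  3  $ <D> w w <B> t  t t w w w q t t $  match t
  4  $ <D> w w <B>    t w w w q t t $    expand <B> -> t <B>
  5  $ <D> w w <B> t  t w w w q t t $    match t
  6  $ <D> w w <B>    w w w q t t $      expand <B> -> λ
  7  $ <D> w w        w w w q t t $      match w
  8  $ <D> w          w w q t t $        match w
  9  $ <D>            w q t t $          expand <D> -> w <D> t
Stack after step 9: $ t <D> w (top = w).

w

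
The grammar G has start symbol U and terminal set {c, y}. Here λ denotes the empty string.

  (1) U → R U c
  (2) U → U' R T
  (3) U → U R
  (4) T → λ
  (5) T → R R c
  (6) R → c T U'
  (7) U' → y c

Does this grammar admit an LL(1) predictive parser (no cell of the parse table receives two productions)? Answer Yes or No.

FIRST(U) = {c, y}
FIRST(T) = {λ, c}
FIRST(R) = {c}
FIRST(U') = {y}
FOLLOW(U) = {$, c}
FOLLOW(T) = {$, c, y}
FOLLOW(R) = {$, c, y}
FOLLOW(U') = {$, c, y}
Cell M[T, c] receives both T → λ and T → R R c — the grammar is not LL(1).

No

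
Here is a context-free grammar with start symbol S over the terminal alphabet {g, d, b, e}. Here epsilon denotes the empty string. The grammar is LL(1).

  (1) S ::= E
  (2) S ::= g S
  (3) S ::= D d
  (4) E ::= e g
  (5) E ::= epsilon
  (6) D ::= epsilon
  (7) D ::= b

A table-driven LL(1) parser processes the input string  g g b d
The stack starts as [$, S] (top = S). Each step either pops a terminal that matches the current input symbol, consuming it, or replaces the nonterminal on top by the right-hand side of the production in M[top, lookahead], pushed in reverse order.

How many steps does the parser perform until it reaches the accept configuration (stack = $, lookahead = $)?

8

step 1: stack=$ S  input=g g b d $  — expand S ::= g S
step 2: stack=$ S g  input=g g b d $  — match g
step 3: stack=$ S  input=g b d $  — expand S ::= g S
step 4: stack=$ S g  input=g b d $  — match g
step 5: stack=$ S  input=b d $  — expand S ::= D d
step 6: stack=$ d D  input=b d $  — expand D ::= b
step 7: stack=$ d b  input=b d $  — match b
step 8: stack=$ d  input=d $  — match d
Accept reached after 8 steps.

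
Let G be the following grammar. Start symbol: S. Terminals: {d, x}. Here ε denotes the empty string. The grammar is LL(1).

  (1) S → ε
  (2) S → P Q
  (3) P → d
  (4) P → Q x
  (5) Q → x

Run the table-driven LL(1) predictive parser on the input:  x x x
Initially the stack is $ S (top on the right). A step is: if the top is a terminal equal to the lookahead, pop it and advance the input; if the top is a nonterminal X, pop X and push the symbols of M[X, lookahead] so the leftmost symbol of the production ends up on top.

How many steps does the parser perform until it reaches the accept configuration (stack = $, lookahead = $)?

     Stack    Input    Action
  1  $ S      x x x $  expand S → P Q
  2  $ Q P    x x x $  expand P → Q x
  3  $ Q x Q  x x x $  expand Q → x
  4  $ Q x x  x x x $  match x
  5  $ Q x    x x $    match x
  6  $ Q      x $      expand Q → x
  7  $ x      x $      match x
Accept reached after 7 steps.

7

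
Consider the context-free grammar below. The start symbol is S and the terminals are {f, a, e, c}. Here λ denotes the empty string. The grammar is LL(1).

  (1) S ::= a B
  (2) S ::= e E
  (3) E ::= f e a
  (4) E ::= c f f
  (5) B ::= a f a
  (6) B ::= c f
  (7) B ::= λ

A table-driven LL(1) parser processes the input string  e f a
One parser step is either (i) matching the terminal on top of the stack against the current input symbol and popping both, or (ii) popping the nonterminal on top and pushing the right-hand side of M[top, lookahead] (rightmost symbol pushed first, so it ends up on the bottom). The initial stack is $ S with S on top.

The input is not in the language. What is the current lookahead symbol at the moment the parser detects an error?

a

     Stack    Input    Action
  1  $ S      e f a $  expand S ::= e E
  2  $ E e    e f a $  match e
  3  $ E      f a $    expand E ::= f e a
  4  $ a e f  f a $    match f
  5  $ a e    a $      error: top is terminal e but lookahead is a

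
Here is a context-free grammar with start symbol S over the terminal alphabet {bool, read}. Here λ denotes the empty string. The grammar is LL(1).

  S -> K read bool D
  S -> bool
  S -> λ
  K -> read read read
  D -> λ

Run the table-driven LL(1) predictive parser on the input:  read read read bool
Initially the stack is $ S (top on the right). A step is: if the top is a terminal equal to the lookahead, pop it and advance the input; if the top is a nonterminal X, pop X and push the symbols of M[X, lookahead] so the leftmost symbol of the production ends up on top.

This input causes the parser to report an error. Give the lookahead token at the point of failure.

bool

step 1: stack=$ S  input=read read read bool $  — expand S -> K read bool D
step 2: stack=$ D bool read K  input=read read read bool $  — expand K -> read read read
step 3: stack=$ D bool read read read read  input=read read read bool $  — match read
step 4: stack=$ D bool read read read  input=read read bool $  — match read
step 5: stack=$ D bool read read  input=read bool $  — match read
step 6: stack=$ D bool read  input=bool $  — error: top is terminal read but lookahead is bool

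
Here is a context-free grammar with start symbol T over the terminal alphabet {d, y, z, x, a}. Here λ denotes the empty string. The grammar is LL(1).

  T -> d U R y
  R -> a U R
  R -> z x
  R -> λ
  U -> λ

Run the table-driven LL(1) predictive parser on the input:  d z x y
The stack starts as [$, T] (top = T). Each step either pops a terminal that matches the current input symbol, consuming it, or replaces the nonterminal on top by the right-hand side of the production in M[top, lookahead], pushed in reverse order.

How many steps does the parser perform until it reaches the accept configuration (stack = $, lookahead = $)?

7

step 1: stack=$ T  input=d z x y $  — expand T -> d U R y
step 2: stack=$ y R U d  input=d z x y $  — match d
step 3: stack=$ y R U  input=z x y $  — expand U -> λ
step 4: stack=$ y R  input=z x y $  — expand R -> z x
step 5: stack=$ y x z  input=z x y $  — match z
step 6: stack=$ y x  input=x y $  — match x
step 7: stack=$ y  input=y $  — match y
Accept reached after 7 steps.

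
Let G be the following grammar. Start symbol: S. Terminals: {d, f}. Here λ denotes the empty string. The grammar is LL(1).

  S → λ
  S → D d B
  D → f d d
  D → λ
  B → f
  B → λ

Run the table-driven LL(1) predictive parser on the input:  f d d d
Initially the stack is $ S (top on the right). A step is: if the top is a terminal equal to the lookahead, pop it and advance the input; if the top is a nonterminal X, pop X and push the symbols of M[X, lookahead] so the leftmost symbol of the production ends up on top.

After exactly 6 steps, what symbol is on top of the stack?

     Stack        Input      Action
  1  $ S          f d d d $  expand S → D d B
  2  $ B d D      f d d d $  expand D → f d d
  3  $ B d d d f  f d d d $  match f
  4  $ B d d d    d d d $    match d
  5  $ B d d      d d $      match d
  6  $ B d        d $        match d
Stack after step 6: $ B (top = B).

B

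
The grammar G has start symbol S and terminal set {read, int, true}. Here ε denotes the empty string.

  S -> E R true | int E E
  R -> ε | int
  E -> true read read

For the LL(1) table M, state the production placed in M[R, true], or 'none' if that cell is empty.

FIRST(R): from R->ε we get {ε}; from R->int we get {int}. So FIRST(R) = {ε, int}.
FIRST(E): from E->true read read we get {true}. So FIRST(E) = {true}.
FIRST(S): from S->E R true we get {true}; from S->int E E we get {int}. So FIRST(S) = {int, true}.
FOLLOW(S) includes $ since S is the start symbol.
FOLLOW(R): in S->E R true, R is followed by true with FIRST {true}. Thus FOLLOW(R) = {true}.
For R -> ε: FIRST(ε) = {ε}, so it goes in M[R, t] for t ∈ {}; since ε ∈ FIRST, also for every t ∈ FOLLOW(R) = {true}.
For R -> int: FIRST(int) = {int}, so it goes in M[R, t] for t ∈ {int}.

R -> ε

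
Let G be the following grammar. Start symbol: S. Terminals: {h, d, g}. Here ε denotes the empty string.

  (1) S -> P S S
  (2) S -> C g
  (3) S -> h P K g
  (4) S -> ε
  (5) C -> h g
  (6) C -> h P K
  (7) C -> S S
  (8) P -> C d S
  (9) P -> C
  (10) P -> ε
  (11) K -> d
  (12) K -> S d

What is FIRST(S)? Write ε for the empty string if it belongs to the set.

FIRST(S): from S->P S S we get {ε, d, g, h}; from S->C g we get {d, g, h}; from S->h P K g we get {h}; from S->ε we get {ε}. So FIRST(S) = {ε, d, g, h}.
FIRST(C): from C->h g we get {h}; from C->h P K we get {h}; from C->S S we get {ε, d, g, h}. So FIRST(C) = {ε, d, g, h}.
FIRST(K): from K->d we get {d}; from K->S d we get {d, g, h}. So FIRST(K) = {d, g, h}.
FIRST(P): from P->C d S we get {d, g, h}; from P->C we get {ε, d, g, h}; from P->ε we get {ε}. So FIRST(P) = {ε, d, g, h}.

{ε, d, g, h}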